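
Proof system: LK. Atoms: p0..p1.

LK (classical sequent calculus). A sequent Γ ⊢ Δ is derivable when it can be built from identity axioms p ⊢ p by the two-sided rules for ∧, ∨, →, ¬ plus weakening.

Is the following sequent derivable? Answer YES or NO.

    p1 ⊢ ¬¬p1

Derivation (root first):
[¬R] p1 ⊢ ¬¬p1
  [¬L] p1, ¬p1 ⊢ 
    [Ax] p1 ⊢ p1

Result: YES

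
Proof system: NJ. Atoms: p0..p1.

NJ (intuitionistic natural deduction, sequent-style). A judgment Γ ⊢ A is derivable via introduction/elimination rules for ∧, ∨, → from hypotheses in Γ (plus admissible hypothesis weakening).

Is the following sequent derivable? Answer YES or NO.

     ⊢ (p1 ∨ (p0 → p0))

Derivation trace:
[∨I₂]  ⊢ (p1 ∨ (p0 → p0))
  [→I]  ⊢ (p0 → p0)
    [Ax] p0 ⊢ p0

Result: YES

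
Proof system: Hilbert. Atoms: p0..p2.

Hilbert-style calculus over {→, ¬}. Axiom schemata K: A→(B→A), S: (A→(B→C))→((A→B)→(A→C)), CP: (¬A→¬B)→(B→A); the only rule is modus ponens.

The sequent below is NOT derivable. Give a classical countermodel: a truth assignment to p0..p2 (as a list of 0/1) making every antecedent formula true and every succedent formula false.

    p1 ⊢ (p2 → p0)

Truth-table refutation:
  v=000: Γ:[p1=F] Δ:[(p2 → p0)=T] refutes=False
  v=001: Γ:[p1=F] Δ:[(p2 → p0)=F] refutes=False
  v=010: Γ:[p1=T] Δ:[(p2 → p0)=T] refutes=False
  v=011: Γ:[p1=T] Δ:[(p2 → p0)=F] refutes=True  ← countermodel

Result: [0, 1, 1]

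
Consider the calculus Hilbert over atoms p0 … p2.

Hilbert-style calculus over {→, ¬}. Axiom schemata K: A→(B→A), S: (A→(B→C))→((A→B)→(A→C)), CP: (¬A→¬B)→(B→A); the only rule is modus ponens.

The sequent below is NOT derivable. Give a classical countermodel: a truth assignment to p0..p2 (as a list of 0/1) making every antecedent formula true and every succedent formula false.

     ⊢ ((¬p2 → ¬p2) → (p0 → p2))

Truth-table refutation:
  v=000: Γ:[] Δ:[((¬p2 → ¬p2) → (p0 → p2))=T] refutes=False
  v=001: Γ:[] Δ:[((¬p2 → ¬p2) → (p0 → p2))=T] refutes=False
  v=010: Γ:[] Δ:[((¬p2 → ¬p2) → (p0 → p2))=T] refutes=False
  v=011: Γ:[] Δ:[((¬p2 → ¬p2) → (p0 → p2))=T] refutes=False
  v=100: Γ:[] Δ:[((¬p2 → ¬p2) → (p0 → p2))=F] refutes=True  ← countermodel

Result: [1, 0, 0]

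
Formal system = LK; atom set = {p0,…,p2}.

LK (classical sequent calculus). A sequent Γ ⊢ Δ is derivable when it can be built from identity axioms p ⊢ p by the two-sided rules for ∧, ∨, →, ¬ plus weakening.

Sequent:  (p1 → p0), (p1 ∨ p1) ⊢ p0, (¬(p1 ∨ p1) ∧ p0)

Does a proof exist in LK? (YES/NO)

Derivation (root first):
[∧R] (p1 → p0), (p1 ∨ p1) ⊢ p0, (¬(p1 ∨ p1) ∧ p0)
  [¬R] (p1 → p0) ⊢ p0, ¬(p1 ∨ p1)
    [→L] (p1 ∨ p1), (p1 → p0) ⊢ p0
      [∨L] (p1 ∨ p1) ⊢ p1
        [Ax] p1 ⊢ p1
        [Ax] p1 ⊢ p1
      [Ax] p0 ⊢ p0
  [→L] (p1 ∨ p1), (p1 → p0) ⊢ p0
    [∨L] (p1 ∨ p1) ⊢ p1
      [Ax] p1 ⊢ p1
      [Ax] p1 ⊢ p1
    [Ax] p0 ⊢ p0

Result: YES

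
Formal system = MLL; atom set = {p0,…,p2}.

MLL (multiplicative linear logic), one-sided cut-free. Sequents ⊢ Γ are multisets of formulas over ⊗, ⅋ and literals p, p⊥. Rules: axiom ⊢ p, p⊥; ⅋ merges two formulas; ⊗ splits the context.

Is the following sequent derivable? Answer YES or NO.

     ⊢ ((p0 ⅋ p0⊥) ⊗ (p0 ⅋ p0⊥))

Derivation trace:
[⊗]  ⊢ ((p0 ⅋ p0⊥) ⊗ (p0 ⅋ p0⊥))
  [⅋]  ⊢ (p0 ⅋ p0⊥)
    [Ax]  ⊢ p0, p0⊥
  [⅋]  ⊢ (p0 ⅋ p0⊥)
    [Ax]  ⊢ p0, p0⊥

Result: YES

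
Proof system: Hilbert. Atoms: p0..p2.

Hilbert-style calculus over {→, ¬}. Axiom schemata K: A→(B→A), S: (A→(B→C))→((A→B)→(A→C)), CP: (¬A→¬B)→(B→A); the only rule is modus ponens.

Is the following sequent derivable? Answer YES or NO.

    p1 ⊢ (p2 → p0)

Search for a countermodel by truth-table:
  v=000: Γ:[p1=F] Δ:[(p2 → p0)=T] refutes=False
  v=001: Γ:[p1=F] Δ:[(p2 → p0)=F] refutes=False
  v=010: Γ:[p1=T] Δ:[(p2 → p0)=T] refutes=False
  v=011: Γ:[p1=T] Δ:[(p2 → p0)=F] refutes=True  ← countermodel

Result: NO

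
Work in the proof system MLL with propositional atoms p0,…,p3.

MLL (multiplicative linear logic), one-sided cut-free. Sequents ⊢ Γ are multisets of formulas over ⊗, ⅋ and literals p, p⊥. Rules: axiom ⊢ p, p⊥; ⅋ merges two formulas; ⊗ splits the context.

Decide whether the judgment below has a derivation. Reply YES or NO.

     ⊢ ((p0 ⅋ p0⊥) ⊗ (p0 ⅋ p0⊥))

Proof tree:
[⊗]  ⊢ ((p0 ⅋ p0⊥) ⊗ (p0 ⅋ p0⊥))
  [⅋]  ⊢ (p0 ⅋ p0⊥)
    [Ax]  ⊢ p0, p0⊥
  [⅋]  ⊢ (p0 ⅋ p0⊥)
    [Ax]  ⊢ p0, p0⊥

Result: YES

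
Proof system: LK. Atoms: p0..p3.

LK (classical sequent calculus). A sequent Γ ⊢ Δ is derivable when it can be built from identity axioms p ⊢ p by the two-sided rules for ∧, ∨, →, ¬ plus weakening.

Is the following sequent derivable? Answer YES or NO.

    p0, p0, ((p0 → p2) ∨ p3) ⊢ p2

Truth-table refutation:
  v=0000: Γ:[p0=F, p0=F, ((p0 → p2) ∨ p3)=T] Δ:[p2=F] refutes=False
  v=0001: Γ:[p0=F, p0=F, ((p0 → p2) ∨ p3)=T] Δ:[p2=F] refutes=False
  v=0010: Γ:[p0=F, p0=F, ((p0 → p2) ∨ p3)=T] Δ:[p2=T] refutes=False
  v=0011: Γ:[p0=F, p0=F, ((p0 → p2) ∨ p3)=T] Δ:[p2=T] refutes=False
  v=0100: Γ:[p0=F, p0=F, ((p0 → p2) ∨ p3)=T] Δ:[p2=F] refutes=False
  v=0101: Γ:[p0=F, p0=F, ((p0 → p2) ∨ p3)=T] Δ:[p2=F] refutes=False
  v=0110: Γ:[p0=F, p0=F, ((p0 → p2) ∨ p3)=T] Δ:[p2=T] refutes=False
  v=0111: Γ:[p0=F, p0=F, ((p0 → p2) ∨ p3)=T] Δ:[p2=T] refutes=False
  v=1000: Γ:[p0=T, p0=T, ((p0 → p2) ∨ p3)=F] Δ:[p2=F] refutes=False
  v=1001: Γ:[p0=T, p0=T, ((p0 → p2) ∨ p3)=T] Δ:[p2=F] refutes=True  ← countermodel

Result: NO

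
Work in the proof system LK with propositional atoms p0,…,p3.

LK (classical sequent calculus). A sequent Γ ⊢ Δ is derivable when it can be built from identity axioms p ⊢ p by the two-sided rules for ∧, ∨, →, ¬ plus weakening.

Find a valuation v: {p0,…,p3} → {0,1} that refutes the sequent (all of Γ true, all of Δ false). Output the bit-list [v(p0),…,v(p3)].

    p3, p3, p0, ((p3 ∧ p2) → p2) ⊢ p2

Enumerate valuations to refute Γ ⊢ Δ:
  v=0000: Γ:[p3=F, p3=F, p0=F, ((p3 ∧ p2) → p2)=T] Δ:[p2=F] refutes=False
  v=0001: Γ:[p3=T, p3=T, p0=F, ((p3 ∧ p2) → p2)=T] Δ:[p2=F] refutes=False
  v=0010: Γ:[p3=F, p3=F, p0=F, ((p3 ∧ p2) → p2)=T] Δ:[p2=T] refutes=False
  v=0011: Γ:[p3=T, p3=T, p0=F, ((p3 ∧ p2) → p2)=T] Δ:[p2=T] refutes=False
  v=0100: Γ:[p3=F, p3=F, p0=F, ((p3 ∧ p2) → p2)=T] Δ:[p2=F] refutes=False
  v=0101: Γ:[p3=T, p3=T, p0=F, ((p3 ∧ p2) → p2)=T] Δ:[p2=F] refutes=False
  v=0110: Γ:[p3=F, p3=F, p0=F, ((p3 ∧ p2) → p2)=T] Δ:[p2=T] refutes=False
  v=0111: Γ:[p3=T, p3=T, p0=F, ((p3 ∧ p2) → p2)=T] Δ:[p2=T] refutes=False
  v=1000: Γ:[p3=F, p3=F, p0=T, ((p3 ∧ p2) → p2)=T] Δ:[p2=F] refutes=False
  v=1001: Γ:[p3=T, p3=T, p0=T, ((p3 ∧ p2) → p2)=T] Δ:[p2=F] refutes=True  ← countermodel

Result: [1, 0, 0, 1]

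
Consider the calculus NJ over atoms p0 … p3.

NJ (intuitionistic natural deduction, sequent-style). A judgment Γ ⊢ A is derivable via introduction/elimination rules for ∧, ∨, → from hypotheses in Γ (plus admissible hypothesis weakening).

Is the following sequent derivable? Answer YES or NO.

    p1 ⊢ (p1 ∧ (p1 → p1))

Derivation trace:
[∧I] p1 ⊢ (p1 ∧ (p1 → p1))
  [Ax] p1 ⊢ p1
  [→I]  ⊢ (p1 → p1)
    [Ax] p1 ⊢ p1

Result: YES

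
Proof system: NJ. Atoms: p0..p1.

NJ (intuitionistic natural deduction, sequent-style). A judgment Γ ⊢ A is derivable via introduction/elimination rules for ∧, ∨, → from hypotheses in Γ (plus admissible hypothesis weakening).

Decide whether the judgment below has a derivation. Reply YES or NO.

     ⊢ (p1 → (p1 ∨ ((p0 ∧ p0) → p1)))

Proof tree:
[→I]  ⊢ (p1 → (p1 ∨ ((p0 ∧ p0) → p1)))
  [∨I₂] p1 ⊢ (p1 ∨ ((p0 ∧ p0) → p1))
    [→I] p1 ⊢ ((p0 ∧ p0) → p1)
      [Wk] p1, (p0 ∧ p0) ⊢ p1
        [Ax] p1 ⊢ p1

Result: YES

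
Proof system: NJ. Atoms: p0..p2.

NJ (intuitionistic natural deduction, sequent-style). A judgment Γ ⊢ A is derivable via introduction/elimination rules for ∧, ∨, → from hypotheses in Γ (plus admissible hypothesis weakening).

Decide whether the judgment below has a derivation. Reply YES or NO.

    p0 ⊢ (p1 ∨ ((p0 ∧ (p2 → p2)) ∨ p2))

Derivation trace:
[∨I₂] p0 ⊢ (p1 ∨ ((p0 ∧ (p2 → p2)) ∨ p2))
  [∨I₁] p0 ⊢ ((p0 ∧ (p2 → p2)) ∨ p2)
    [∧I] p0 ⊢ (p0 ∧ (p2 → p2))
      [Ax] p0 ⊢ p0
      [→I]  ⊢ (p2 → p2)
        [Ax] p2 ⊢ p2

Result: YES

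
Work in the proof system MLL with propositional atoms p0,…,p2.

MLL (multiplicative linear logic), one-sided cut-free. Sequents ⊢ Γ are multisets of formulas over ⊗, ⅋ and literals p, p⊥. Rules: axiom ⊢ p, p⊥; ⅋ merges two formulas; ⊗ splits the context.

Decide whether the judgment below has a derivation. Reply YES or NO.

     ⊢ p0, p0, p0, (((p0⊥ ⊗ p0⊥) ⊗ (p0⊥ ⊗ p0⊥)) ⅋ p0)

Proof tree:
[⅋]  ⊢ p0, p0, p0, (((p0⊥ ⊗ p0⊥) ⊗ (p0⊥ ⊗ p0⊥)) ⅋ p0)
  [⊗]  ⊢ p0, p0, p0, p0, ((p0⊥ ⊗ p0⊥) ⊗ (p0⊥ ⊗ p0⊥))
    [⊗]  ⊢ p0, p0, (p0⊥ ⊗ p0⊥)
      [Ax]  ⊢ p0, p0⊥
      [Ax]  ⊢ p0, p0⊥
    [⊗]  ⊢ p0, p0, (p0⊥ ⊗ p0⊥)
      [Ax]  ⊢ p0, p0⊥
      [Ax]  ⊢ p0, p0⊥

Result: YES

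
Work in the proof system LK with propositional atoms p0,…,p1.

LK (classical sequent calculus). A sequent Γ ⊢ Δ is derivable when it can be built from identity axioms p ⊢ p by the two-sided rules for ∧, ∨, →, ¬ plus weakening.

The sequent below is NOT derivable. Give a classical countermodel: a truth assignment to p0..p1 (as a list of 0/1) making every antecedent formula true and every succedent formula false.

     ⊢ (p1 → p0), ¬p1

Enumerate valuations to refute Γ ⊢ Δ:
  v=00: Γ:[] Δ:[(p1 → p0)=T, ¬p1=T] refutes=False
  v=01: Γ:[] Δ:[(p1 → p0)=F, ¬p1=F] refutes=True  ← countermodel

Result: [0, 1]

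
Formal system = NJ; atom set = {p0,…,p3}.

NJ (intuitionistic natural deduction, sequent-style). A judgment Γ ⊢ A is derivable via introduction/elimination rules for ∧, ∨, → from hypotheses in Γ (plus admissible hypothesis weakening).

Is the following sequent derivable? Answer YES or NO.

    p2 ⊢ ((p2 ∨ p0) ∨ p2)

Proof tree:
[∨I₁] p2 ⊢ ((p2 ∨ p0) ∨ p2)
  [∨I₁] p2 ⊢ (p2 ∨ p0)
    [Ax] p2 ⊢ p2

Result: YES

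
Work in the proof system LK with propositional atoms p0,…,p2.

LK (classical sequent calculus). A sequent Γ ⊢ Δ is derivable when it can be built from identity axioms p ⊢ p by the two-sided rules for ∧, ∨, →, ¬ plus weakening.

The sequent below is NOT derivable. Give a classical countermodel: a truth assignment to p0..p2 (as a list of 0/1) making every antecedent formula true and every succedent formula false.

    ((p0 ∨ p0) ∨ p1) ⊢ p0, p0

Truth-table refutation:
  v=000: Γ:[((p0 ∨ p0) ∨ p1)=F] Δ:[p0=F, p0=F] refutes=False
  v=001: Γ:[((p0 ∨ p0) ∨ p1)=F] Δ:[p0=F, p0=F] refutes=False
  v=010: Γ:[((p0 ∨ p0) ∨ p1)=T] Δ:[p0=F, p0=F] refutes=True  ← countermodel

Result: [0, 1, 0]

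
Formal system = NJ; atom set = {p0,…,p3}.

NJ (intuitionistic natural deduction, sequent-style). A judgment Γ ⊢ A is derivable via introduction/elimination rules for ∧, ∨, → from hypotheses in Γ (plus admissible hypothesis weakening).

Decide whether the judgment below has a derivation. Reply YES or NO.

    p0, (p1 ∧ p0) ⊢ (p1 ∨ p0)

Proof tree:
[Wk] p0, (p1 ∧ p0) ⊢ (p1 ∨ p0)
  [∨I₂] p0 ⊢ (p1 ∨ p0)
    [Ax] p0 ⊢ p0

Result: YES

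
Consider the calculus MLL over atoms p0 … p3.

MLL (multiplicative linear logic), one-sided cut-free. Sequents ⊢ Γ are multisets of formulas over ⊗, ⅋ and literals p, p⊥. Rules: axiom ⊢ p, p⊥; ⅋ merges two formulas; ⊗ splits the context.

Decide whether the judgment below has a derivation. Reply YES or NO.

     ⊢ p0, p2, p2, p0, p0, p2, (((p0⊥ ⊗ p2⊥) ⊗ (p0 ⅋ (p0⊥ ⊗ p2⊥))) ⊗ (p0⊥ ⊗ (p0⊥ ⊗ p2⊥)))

Proof tree:
[⊗]  ⊢ p0, p2, p2, p0, p0, p2, (((p0⊥ ⊗ p2⊥) ⊗ (p0 ⅋ (p0⊥ ⊗ p2⊥))) ⊗ (p0⊥ ⊗ (p0⊥ ⊗ p2⊥)))
  [⊗]  ⊢ p0, p2, p2, ((p0⊥ ⊗ p2⊥) ⊗ (p0 ⅋ (p0⊥ ⊗ p2⊥)))
    [⊗]  ⊢ p0, p2, (p0⊥ ⊗ p2⊥)
      [Ax]  ⊢ p0, p0⊥
      [Ax]  ⊢ p2, p2⊥
    [⅋]  ⊢ p2, (p0 ⅋ (p0⊥ ⊗ p2⊥))
      [⊗]  ⊢ p0, p2, (p0⊥ ⊗ p2⊥)
        [Ax]  ⊢ p0, p0⊥
        [Ax]  ⊢ p2, p2⊥
  [⊗]  ⊢ p0, p0, p2, (p0⊥ ⊗ (p0⊥ ⊗ p2⊥))
    [Ax]  ⊢ p0, p0⊥
    [⊗]  ⊢ p0, p2, (p0⊥ ⊗ p2⊥)
      [Ax]  ⊢ p0, p0⊥
      [Ax]  ⊢ p2, p2⊥

Result: YES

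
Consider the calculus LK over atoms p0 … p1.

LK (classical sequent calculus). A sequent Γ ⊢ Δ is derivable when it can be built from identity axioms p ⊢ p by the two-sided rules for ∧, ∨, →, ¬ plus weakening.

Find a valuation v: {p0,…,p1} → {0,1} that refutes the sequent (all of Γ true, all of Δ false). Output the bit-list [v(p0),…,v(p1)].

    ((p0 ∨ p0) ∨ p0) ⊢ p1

Truth-table refutation:
  v=00: Γ:[((p0 ∨ p0) ∨ p0)=F] Δ:[p1=F] refutes=False
  v=01: Γ:[((p0 ∨ p0) ∨ p0)=F] Δ:[p1=T] refutes=False
  v=10: Γ:[((p0 ∨ p0) ∨ p0)=T] Δ:[p1=F] refutes=True  ← countermodel

Result: [1, 0]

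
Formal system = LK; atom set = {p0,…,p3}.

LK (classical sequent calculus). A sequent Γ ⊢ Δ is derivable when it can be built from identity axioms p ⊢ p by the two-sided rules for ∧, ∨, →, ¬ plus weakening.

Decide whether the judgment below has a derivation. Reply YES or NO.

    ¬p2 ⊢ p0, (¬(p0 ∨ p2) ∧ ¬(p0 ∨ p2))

Proof tree:
[¬L] ¬p2 ⊢ p0, (¬(p0 ∨ p2) ∧ ¬(p0 ∨ p2))
  [∧R]  ⊢ p2, p0, (¬(p0 ∨ p2) ∧ ¬(p0 ∨ p2))
    [¬R]  ⊢ p2, p0, ¬(p0 ∨ p2)
      [∨L] (p0 ∨ p2) ⊢ p2, p0
        [Ax] p0 ⊢ p0
        [Ax] p2 ⊢ p2
    [¬R]  ⊢ p2, p0, ¬(p0 ∨ p2)
      [∨L] (p0 ∨ p2) ⊢ p2, p0
        [Ax] p0 ⊢ p0
        [Ax] p2 ⊢ p2

Result: YES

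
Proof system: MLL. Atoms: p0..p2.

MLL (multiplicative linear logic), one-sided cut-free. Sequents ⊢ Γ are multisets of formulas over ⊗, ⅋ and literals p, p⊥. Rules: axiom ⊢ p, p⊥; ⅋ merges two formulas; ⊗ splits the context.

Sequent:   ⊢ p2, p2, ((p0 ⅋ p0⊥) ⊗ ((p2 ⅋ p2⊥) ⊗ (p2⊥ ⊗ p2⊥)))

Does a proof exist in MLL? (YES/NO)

Derivation trace:
[⊗]  ⊢ p2, p2, ((p0 ⅋ p0⊥) ⊗ ((p2 ⅋ p2⊥) ⊗ (p2⊥ ⊗ p2⊥)))
  [⅋]  ⊢ (p0 ⅋ p0⊥)
    [Ax]  ⊢ p0, p0⊥
  [⊗]  ⊢ p2, p2, ((p2 ⅋ p2⊥) ⊗ (p2⊥ ⊗ p2⊥))
    [⅋]  ⊢ (p2 ⅋ p2⊥)
      [Ax]  ⊢ p2, p2⊥
    [⊗]  ⊢ p2, p2, (p2⊥ ⊗ p2⊥)
      [Ax]  ⊢ p2, p2⊥
      [Ax]  ⊢ p2, p2⊥

Result: YES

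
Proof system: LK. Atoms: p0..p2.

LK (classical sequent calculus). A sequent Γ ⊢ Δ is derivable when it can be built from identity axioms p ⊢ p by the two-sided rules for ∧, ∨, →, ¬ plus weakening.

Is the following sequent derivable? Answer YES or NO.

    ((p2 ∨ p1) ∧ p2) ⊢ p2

Derivation trace:
[∧L] ((p2 ∨ p1) ∧ p2) ⊢ p2
  [∨L] p2, (p2 ∨ p1) ⊢ p2
    [Ax] p2 ⊢ p2
    [WL] p2, p1 ⊢ p2
      [Ax] p2 ⊢ p2

Result: YES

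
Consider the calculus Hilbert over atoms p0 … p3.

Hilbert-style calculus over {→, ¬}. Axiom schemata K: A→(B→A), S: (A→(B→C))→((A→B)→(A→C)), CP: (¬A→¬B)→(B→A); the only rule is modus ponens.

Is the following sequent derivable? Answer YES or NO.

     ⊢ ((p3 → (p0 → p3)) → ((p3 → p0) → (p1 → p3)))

Enumerate valuations to refute Γ ⊢ Δ:
  v=0000: Γ:[] Δ:[((p3 → (p0 → p3)) → ((p3 → p0) → (p1 → p3)))=T] refutes=False
  v=0001: Γ:[] Δ:[((p3 → (p0 → p3)) → ((p3 → p0) → (p1 → p3)))=T] refutes=False
  v=0010: Γ:[] Δ:[((p3 → (p0 → p3)) → ((p3 → p0) → (p1 → p3)))=T] refutes=False
  v=0011: Γ:[] Δ:[((p3 → (p0 → p3)) → ((p3 → p0) → (p1 → p3)))=T] refutes=False
  v=0100: Γ:[] Δ:[((p3 → (p0 → p3)) → ((p3 → p0) → (p1 → p3)))=F] refutes=True  ← countermodel

Result: NO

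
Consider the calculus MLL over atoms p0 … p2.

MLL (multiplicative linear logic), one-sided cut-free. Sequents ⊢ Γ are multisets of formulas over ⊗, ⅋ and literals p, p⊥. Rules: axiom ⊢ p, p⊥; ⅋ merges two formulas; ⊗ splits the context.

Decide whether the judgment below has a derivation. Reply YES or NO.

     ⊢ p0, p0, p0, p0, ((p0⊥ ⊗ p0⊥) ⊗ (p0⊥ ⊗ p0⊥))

Derivation (root first):
[⊗]  ⊢ p0, p0, p0, p0, ((p0⊥ ⊗ p0⊥) ⊗ (p0⊥ ⊗ p0⊥))
  [⊗]  ⊢ p0, p0, (p0⊥ ⊗ p0⊥)
    [Ax]  ⊢ p0, p0⊥
    [Ax]  ⊢ p0, p0⊥
  [⊗]  ⊢ p0, p0, (p0⊥ ⊗ p0⊥)
    [Ax]  ⊢ p0, p0⊥
    [Ax]  ⊢ p0, p0⊥

Result: YES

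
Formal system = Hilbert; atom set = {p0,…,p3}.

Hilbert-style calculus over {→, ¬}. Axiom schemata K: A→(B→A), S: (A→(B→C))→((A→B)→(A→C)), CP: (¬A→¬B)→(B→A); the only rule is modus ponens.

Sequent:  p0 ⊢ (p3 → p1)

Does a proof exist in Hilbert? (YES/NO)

Truth-table refutation:
  v=0000: Γ:[p0=F] Δ:[(p3 → p1)=T] refutes=False
  v=0001: Γ:[p0=F] Δ:[(p3 → p1)=F] refutes=False
  v=0010: Γ:[p0=F] Δ:[(p3 → p1)=T] refutes=False
  v=0011: Γ:[p0=F] Δ:[(p3 → p1)=F] refutes=False
  v=0100: Γ:[p0=F] Δ:[(p3 → p1)=T] refutes=False
  v=0101: Γ:[p0=F] Δ:[(p3 → p1)=T] refutes=False
  v=0110: Γ:[p0=F] Δ:[(p3 → p1)=T] refutes=False
  v=0111: Γ:[p0=F] Δ:[(p3 → p1)=T] refutes=False
  v=1000: Γ:[p0=T] Δ:[(p3 → p1)=T] refutes=False
  v=1001: Γ:[p0=T] Δ:[(p3 → p1)=F] refutes=True  ← countermodel

Result: NO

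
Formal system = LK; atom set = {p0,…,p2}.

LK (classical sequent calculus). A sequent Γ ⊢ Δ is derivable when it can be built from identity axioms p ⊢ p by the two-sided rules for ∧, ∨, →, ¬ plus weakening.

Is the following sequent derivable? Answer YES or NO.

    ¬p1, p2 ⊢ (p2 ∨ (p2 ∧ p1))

Proof tree:
[∨R] ¬p1, p2 ⊢ (p2 ∨ (p2 ∧ p1))
  [∧R] ¬p1, p2 ⊢ p2, (p2 ∧ p1)
    [¬L] p2, ¬p1 ⊢ p2
      [WR] p2 ⊢ p2, p1
        [Ax] p2 ⊢ p2
    [WR] p2 ⊢ p2, p1
      [Ax] p2 ⊢ p2

Result: YES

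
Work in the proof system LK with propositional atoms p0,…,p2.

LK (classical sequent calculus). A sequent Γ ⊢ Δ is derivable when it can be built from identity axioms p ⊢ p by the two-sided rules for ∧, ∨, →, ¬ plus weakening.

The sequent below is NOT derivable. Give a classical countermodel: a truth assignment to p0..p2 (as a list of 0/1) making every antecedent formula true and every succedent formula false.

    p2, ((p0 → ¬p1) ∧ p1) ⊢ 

Search for a countermodel by truth-table:
  v=000: Γ:[p2=F, ((p0 → ¬p1) ∧ p1)=F] Δ:[] refutes=False
  v=001: Γ:[p2=T, ((p0 → ¬p1) ∧ p1)=F] Δ:[] refutes=False
  v=010: Γ:[p2=F, ((p0 → ¬p1) ∧ p1)=T] Δ:[] refutes=False
  v=011: Γ:[p2=T, ((p0 → ¬p1) ∧ p1)=T] Δ:[] refutes=True  ← countermodel

Result: [0, 1, 1]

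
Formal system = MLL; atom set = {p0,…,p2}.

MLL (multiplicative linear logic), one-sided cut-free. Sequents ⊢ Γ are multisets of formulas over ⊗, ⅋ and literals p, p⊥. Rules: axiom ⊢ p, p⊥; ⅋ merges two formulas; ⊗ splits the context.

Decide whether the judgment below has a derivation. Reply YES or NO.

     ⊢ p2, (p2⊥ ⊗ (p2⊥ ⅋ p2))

Derivation trace:
[⊗]  ⊢ p2, (p2⊥ ⊗ (p2⊥ ⅋ p2))
  [Ax]  ⊢ p2, p2⊥
  [⅋]  ⊢ (p2⊥ ⅋ p2)
    [Ax]  ⊢ p2, p2⊥

Result: YES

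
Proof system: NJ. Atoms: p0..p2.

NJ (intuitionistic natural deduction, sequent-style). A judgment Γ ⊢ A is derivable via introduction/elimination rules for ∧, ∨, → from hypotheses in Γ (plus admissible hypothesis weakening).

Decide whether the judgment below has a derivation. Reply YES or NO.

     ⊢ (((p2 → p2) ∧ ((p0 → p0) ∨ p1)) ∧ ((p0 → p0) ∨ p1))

Derivation (root first):
[∧I]  ⊢ (((p2 → p2) ∧ ((p0 → p0) ∨ p1)) ∧ ((p0 → p0) ∨ p1))
  [∧I]  ⊢ ((p2 → p2) ∧ ((p0 → p0) ∨ p1))
    [→I]  ⊢ (p2 → p2)
      [Ax] p2 ⊢ p2
    [∨I₁]  ⊢ ((p0 → p0) ∨ p1)
      [→I]  ⊢ (p0 → p0)
        [Ax] p0 ⊢ p0
  [∨I₁]  ⊢ ((p0 → p0) ∨ p1)
    [→I]  ⊢ (p0 → p0)
      [Ax] p0 ⊢ p0

Result: YES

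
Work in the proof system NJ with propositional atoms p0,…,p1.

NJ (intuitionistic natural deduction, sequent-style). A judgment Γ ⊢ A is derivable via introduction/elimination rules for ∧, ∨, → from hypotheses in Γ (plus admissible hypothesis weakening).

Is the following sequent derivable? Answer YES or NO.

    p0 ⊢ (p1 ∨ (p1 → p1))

Derivation (root first):
[∨I₂] p0 ⊢ (p1 ∨ (p1 → p1))
  [Wk] p0 ⊢ (p1 → p1)
    [→I]  ⊢ (p1 → p1)
      [Ax] p1 ⊢ p1

Result: YES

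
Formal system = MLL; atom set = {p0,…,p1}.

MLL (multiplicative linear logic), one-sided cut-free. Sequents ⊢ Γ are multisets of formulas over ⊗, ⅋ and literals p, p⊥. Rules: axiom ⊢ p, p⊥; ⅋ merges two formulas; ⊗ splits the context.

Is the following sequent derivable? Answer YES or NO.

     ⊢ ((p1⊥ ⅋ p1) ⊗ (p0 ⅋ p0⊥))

Derivation trace:
[⊗]  ⊢ ((p1⊥ ⅋ p1) ⊗ (p0 ⅋ p0⊥))
  [⅋]  ⊢ (p1⊥ ⅋ p1)
    [Ax]  ⊢ p1, p1⊥
  [⅋]  ⊢ (p0 ⅋ p0⊥)
    [Ax]  ⊢ p0, p0⊥

Result: YES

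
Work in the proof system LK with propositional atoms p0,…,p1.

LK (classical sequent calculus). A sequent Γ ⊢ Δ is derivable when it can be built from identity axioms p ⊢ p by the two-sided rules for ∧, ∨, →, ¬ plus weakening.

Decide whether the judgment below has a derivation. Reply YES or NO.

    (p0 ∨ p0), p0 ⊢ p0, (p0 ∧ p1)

Derivation (root first):
[∧R] (p0 ∨ p0), p0 ⊢ p0, (p0 ∧ p1)
  [∨L] (p0 ∨ p0) ⊢ p0
    [Ax] p0 ⊢ p0
    [Ax] p0 ⊢ p0
  [WR] p0 ⊢ p0, p1
    [Ax] p0 ⊢ p0

Result: YES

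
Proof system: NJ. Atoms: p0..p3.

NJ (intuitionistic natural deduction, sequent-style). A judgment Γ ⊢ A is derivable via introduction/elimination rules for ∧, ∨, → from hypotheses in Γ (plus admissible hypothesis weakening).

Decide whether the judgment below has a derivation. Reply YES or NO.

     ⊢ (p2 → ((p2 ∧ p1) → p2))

Derivation (root first):
[→I]  ⊢ (p2 → ((p2 ∧ p1) → p2))
  [→I] p2 ⊢ ((p2 ∧ p1) → p2)
    [Wk] p2, (p2 ∧ p1) ⊢ p2
      [Ax] p2 ⊢ p2

Result: YES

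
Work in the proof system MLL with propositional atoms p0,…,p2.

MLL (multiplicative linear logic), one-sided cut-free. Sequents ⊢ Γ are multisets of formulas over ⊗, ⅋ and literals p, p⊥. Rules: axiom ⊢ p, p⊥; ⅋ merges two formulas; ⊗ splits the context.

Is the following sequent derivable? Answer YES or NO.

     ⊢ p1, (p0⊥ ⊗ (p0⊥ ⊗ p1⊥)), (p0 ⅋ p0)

Proof tree:
[⅋]  ⊢ p1, (p0⊥ ⊗ (p0⊥ ⊗ p1⊥)), (p0 ⅋ p0)
  [⊗]  ⊢ p0, p0, p1, (p0⊥ ⊗ (p0⊥ ⊗ p1⊥))
    [Ax]  ⊢ p0, p0⊥
    [⊗]  ⊢ p0, p1, (p0⊥ ⊗ p1⊥)
      [Ax]  ⊢ p0, p0⊥
      [Ax]  ⊢ p1, p1⊥

Result: YES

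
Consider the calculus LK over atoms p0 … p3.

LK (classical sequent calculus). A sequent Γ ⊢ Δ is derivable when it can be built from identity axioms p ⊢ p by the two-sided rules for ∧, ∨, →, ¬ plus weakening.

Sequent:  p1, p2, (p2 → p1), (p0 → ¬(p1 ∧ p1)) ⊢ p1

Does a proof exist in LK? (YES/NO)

Derivation (root first):
[→L] p1, p2, (p2 → p1), (p0 → ¬(p1 ∧ p1)) ⊢ p1
  [→L] p2, (p2 → p1) ⊢ p1, p0
    [Ax] p2 ⊢ p2
    [WR] p1 ⊢ p1, p0
      [Ax] p1 ⊢ p1
  [¬L] p1, p2, ¬(p1 ∧ p1) ⊢ 
    [∧R] p1, p2 ⊢ (p1 ∧ p1)
      [WL] p1, p2 ⊢ p1
        [Ax] p1 ⊢ p1
      [Ax] p1 ⊢ p1

Result: YES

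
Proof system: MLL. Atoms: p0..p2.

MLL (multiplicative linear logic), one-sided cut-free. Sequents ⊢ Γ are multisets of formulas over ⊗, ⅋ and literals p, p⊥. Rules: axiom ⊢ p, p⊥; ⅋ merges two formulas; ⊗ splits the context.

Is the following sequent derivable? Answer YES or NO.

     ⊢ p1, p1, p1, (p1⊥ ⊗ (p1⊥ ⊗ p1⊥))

Proof tree:
[⊗]  ⊢ p1, p1, p1, (p1⊥ ⊗ (p1⊥ ⊗ p1⊥))
  [Ax]  ⊢ p1, p1⊥
  [⊗]  ⊢ p1, p1, (p1⊥ ⊗ p1⊥)
    [Ax]  ⊢ p1, p1⊥
    [Ax]  ⊢ p1, p1⊥

Result: YES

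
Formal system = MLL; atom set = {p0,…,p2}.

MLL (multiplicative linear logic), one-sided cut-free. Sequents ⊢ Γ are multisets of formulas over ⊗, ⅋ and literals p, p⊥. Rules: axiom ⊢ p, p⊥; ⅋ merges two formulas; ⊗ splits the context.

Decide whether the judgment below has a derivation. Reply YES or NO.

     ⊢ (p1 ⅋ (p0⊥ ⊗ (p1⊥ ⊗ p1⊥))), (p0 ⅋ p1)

Derivation (root first):
[⅋]  ⊢ (p1 ⅋ (p0⊥ ⊗ (p1⊥ ⊗ p1⊥))), (p0 ⅋ p1)
  [⅋]  ⊢ p0, p1, (p1 ⅋ (p0⊥ ⊗ (p1⊥ ⊗ p1⊥)))
    [⊗]  ⊢ p0, p1, p1, (p0⊥ ⊗ (p1⊥ ⊗ p1⊥))
      [Ax]  ⊢ p0, p0⊥
      [⊗]  ⊢ p1, p1, (p1⊥ ⊗ p1⊥)
        [Ax]  ⊢ p1, p1⊥
        [Ax]  ⊢ p1, p1⊥

Result: YES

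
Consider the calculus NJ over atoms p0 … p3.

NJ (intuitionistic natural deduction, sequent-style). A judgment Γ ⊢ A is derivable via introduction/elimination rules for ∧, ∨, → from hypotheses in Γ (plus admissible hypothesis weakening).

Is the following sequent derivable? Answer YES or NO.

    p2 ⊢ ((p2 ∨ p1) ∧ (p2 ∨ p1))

Proof tree:
[∧I] p2 ⊢ ((p2 ∨ p1) ∧ (p2 ∨ p1))
  [∨I₁] p2 ⊢ (p2 ∨ p1)
    [Ax] p2 ⊢ p2
  [Wk] p2, p2 ⊢ (p2 ∨ p1)
    [∨I₁] p2 ⊢ (p2 ∨ p1)
      [Ax] p2 ⊢ p2

Result: YES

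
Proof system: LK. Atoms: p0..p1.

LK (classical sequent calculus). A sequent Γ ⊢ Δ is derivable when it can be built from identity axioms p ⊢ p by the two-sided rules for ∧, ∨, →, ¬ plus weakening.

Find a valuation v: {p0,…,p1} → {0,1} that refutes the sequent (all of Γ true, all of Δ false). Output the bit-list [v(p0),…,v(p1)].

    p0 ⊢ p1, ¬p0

Enumerate valuations to refute Γ ⊢ Δ:
  v=00: Γ:[p0=F] Δ:[p1=F, ¬p0=T] refutes=False
  v=01: Γ:[p0=F] Δ:[p1=T, ¬p0=T] refutes=False
  v=10: Γ:[p0=T] Δ:[p1=F, ¬p0=F] refutes=True  ← countermodel

Result: [1, 0]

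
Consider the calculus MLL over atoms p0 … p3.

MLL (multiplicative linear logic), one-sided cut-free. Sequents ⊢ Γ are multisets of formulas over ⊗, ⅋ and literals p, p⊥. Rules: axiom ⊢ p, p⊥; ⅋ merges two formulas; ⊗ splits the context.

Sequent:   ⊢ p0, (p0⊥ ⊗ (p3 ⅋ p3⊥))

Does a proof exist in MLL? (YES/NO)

Derivation (root first):
[⊗]  ⊢ p0, (p0⊥ ⊗ (p3 ⅋ p3⊥))
  [Ax]  ⊢ p0, p0⊥
  [⅋]  ⊢ (p3 ⅋ p3⊥)
    [Ax]  ⊢ p3, p3⊥

Result: YES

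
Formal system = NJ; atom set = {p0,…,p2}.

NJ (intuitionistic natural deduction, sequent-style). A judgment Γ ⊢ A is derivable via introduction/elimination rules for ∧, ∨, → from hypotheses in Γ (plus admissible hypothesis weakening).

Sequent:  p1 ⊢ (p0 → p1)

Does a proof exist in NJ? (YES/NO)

Proof tree:
[→I] p1 ⊢ (p0 → p1)
  [Wk] p1, p0 ⊢ p1
    [Ax] p1 ⊢ p1

Result: YES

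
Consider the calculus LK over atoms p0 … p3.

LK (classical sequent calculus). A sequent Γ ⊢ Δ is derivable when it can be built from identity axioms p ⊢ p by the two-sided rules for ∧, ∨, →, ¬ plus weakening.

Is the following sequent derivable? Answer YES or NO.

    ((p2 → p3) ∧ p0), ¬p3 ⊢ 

Enumerate valuations to refute Γ ⊢ Δ:
  v=0000: Γ:[((p2 → p3) ∧ p0)=F, ¬p3=T] Δ:[] refutes=False
  v=0001: Γ:[((p2 → p3) ∧ p0)=F, ¬p3=F] Δ:[] refutes=False
  v=0010: Γ:[((p2 → p3) ∧ p0)=F, ¬p3=T] Δ:[] refutes=False
  v=0011: Γ:[((p2 → p3) ∧ p0)=F, ¬p3=F] Δ:[] refutes=False
  v=0100: Γ:[((p2 → p3) ∧ p0)=F, ¬p3=T] Δ:[] refutes=False
  v=0101: Γ:[((p2 → p3) ∧ p0)=F, ¬p3=F] Δ:[] refutes=False
  v=0110: Γ:[((p2 → p3) ∧ p0)=F, ¬p3=T] Δ:[] refutes=False
  v=0111: Γ:[((p2 → p3) ∧ p0)=F, ¬p3=F] Δ:[] refutes=False
  v=1000: Γ:[((p2 → p3) ∧ p0)=T, ¬p3=T] Δ:[] refutes=True  ← countermodel

Result: NO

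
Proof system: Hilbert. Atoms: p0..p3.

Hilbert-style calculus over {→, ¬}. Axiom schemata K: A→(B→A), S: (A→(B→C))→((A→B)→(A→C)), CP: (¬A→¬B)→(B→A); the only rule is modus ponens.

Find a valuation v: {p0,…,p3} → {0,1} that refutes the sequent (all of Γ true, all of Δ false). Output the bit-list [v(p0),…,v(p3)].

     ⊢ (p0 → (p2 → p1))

Truth-table refutation:
  v=0000: Γ:[] Δ:[(p0 → (p2 → p1))=T] refutes=False
  v=0001: Γ:[] Δ:[(p0 → (p2 → p1))=T] refutes=False
  v=0010: Γ:[] Δ:[(p0 → (p2 → p1))=T] refutes=False
  v=0011: Γ:[] Δ:[(p0 → (p2 → p1))=T] refutes=False
  v=0100: Γ:[] Δ:[(p0 → (p2 → p1))=T] refutes=False
  v=0101: Γ:[] Δ:[(p0 → (p2 → p1))=T] refutes=False
  v=0110: Γ:[] Δ:[(p0 → (p2 → p1))=T] refutes=False
  v=0111: Γ:[] Δ:[(p0 → (p2 → p1))=T] refutes=False
  v=1000: Γ:[] Δ:[(p0 → (p2 → p1))=T] refutes=False
  v=1001: Γ:[] Δ:[(p0 → (p2 → p1))=T] refutes=False
  v=1010: Γ:[] Δ:[(p0 → (p2 → p1))=F] refutes=True  ← countermodel

Result: [1, 0, 1, 0]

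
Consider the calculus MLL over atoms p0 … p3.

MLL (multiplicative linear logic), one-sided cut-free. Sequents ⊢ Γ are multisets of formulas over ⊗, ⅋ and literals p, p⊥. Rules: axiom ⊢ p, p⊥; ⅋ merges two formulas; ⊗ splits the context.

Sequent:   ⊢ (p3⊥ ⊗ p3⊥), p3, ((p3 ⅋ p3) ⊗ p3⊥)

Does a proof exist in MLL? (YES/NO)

Proof tree:
[⊗]  ⊢ (p3⊥ ⊗ p3⊥), p3, ((p3 ⅋ p3) ⊗ p3⊥)
  [⅋]  ⊢ (p3⊥ ⊗ p3⊥), (p3 ⅋ p3)
    [⊗]  ⊢ p3, p3, (p3⊥ ⊗ p3⊥)
      [Ax]  ⊢ p3, p3⊥
      [Ax]  ⊢ p3, p3⊥
  [Ax]  ⊢ p3, p3⊥

Result: YES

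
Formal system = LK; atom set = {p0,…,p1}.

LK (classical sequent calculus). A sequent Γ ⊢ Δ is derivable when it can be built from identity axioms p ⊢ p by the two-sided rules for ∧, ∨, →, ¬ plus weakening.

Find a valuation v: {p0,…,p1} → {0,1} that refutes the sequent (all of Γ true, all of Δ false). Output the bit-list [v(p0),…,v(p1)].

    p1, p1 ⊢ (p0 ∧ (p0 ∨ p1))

Search for a countermodel by truth-table:
  v=00: Γ:[p1=F, p1=F] Δ:[(p0 ∧ (p0 ∨ p1))=F] refutes=False
  v=01: Γ:[p1=T, p1=T] Δ:[(p0 ∧ (p0 ∨ p1))=F] refutes=True  ← countermodel

Result: [0, 1]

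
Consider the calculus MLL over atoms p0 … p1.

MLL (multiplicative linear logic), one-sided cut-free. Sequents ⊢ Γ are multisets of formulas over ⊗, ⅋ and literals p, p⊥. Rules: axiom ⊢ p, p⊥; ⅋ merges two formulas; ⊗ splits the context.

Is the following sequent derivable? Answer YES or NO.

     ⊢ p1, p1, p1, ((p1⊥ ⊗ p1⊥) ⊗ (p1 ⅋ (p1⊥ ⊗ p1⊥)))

Derivation trace:
[⊗]  ⊢ p1, p1, p1, ((p1⊥ ⊗ p1⊥) ⊗ (p1 ⅋ (p1⊥ ⊗ p1⊥)))
  [⊗]  ⊢ p1, p1, (p1⊥ ⊗ p1⊥)
    [Ax]  ⊢ p1, p1⊥
    [Ax]  ⊢ p1, p1⊥
  [⅋]  ⊢ p1, (p1 ⅋ (p1⊥ ⊗ p1⊥))
    [⊗]  ⊢ p1, p1, (p1⊥ ⊗ p1⊥)
      [Ax]  ⊢ p1, p1⊥
      [Ax]  ⊢ p1, p1⊥

Result: YES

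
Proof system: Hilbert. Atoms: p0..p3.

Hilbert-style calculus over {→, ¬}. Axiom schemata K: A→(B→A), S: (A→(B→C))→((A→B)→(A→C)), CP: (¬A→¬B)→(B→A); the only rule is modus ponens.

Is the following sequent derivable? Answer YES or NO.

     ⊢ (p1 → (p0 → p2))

Search for a countermodel by truth-table:
  v=0000: Γ:[] Δ:[(p1 → (p0 → p2))=T] refutes=False
  v=0001: Γ:[] Δ:[(p1 → (p0 → p2))=T] refutes=False
  v=0010: Γ:[] Δ:[(p1 → (p0 → p2))=T] refutes=False
  v=0011: Γ:[] Δ:[(p1 → (p0 → p2))=T] refutes=False
  v=0100: Γ:[] Δ:[(p1 → (p0 → p2))=T] refutes=False
  v=0101: Γ:[] Δ:[(p1 → (p0 → p2))=T] refutes=False
  v=0110: Γ:[] Δ:[(p1 → (p0 → p2))=T] refutes=False
  v=0111: Γ:[] Δ:[(p1 → (p0 → p2))=T] refutes=False
  v=1000: Γ:[] Δ:[(p1 → (p0 → p2))=T] refutes=False
  v=1001: Γ:[] Δ:[(p1 → (p0 → p2))=T] refutes=False
  v=1010: Γ:[] Δ:[(p1 → (p0 → p2))=T] refutes=False
  v=1011: Γ:[] Δ:[(p1 → (p0 → p2))=T] refutes=False
  v=1100: Γ:[] Δ:[(p1 → (p0 → p2))=F] refutes=True  ← countermodel

Result: NO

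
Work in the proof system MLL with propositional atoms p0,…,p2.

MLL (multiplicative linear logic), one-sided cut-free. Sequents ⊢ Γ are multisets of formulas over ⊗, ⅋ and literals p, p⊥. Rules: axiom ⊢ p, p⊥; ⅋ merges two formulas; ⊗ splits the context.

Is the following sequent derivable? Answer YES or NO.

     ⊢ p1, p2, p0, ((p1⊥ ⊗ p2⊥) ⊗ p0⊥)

Proof tree:
[⊗]  ⊢ p1, p2, p0, ((p1⊥ ⊗ p2⊥) ⊗ p0⊥)
  [⊗]  ⊢ p1, p2, (p1⊥ ⊗ p2⊥)
    [Ax]  ⊢ p1, p1⊥
    [Ax]  ⊢ p2, p2⊥
  [Ax]  ⊢ p0, p0⊥

Result: YES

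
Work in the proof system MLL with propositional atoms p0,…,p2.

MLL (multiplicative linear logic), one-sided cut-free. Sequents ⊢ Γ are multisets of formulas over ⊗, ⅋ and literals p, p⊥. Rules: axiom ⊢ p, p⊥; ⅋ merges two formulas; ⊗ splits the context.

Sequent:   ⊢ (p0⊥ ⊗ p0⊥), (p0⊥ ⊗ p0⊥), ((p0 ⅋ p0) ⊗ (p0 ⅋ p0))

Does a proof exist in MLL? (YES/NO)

Derivation (root first):
[⊗]  ⊢ (p0⊥ ⊗ p0⊥), (p0⊥ ⊗ p0⊥), ((p0 ⅋ p0) ⊗ (p0 ⅋ p0))
  [⅋]  ⊢ (p0⊥ ⊗ p0⊥), (p0 ⅋ p0)
    [⊗]  ⊢ p0, p0, (p0⊥ ⊗ p0⊥)
      [Ax]  ⊢ p0, p0⊥
      [Ax]  ⊢ p0, p0⊥
  [⅋]  ⊢ (p0⊥ ⊗ p0⊥), (p0 ⅋ p0)
    [⊗]  ⊢ p0, p0, (p0⊥ ⊗ p0⊥)
      [Ax]  ⊢ p0, p0⊥
      [Ax]  ⊢ p0, p0⊥

Result: YES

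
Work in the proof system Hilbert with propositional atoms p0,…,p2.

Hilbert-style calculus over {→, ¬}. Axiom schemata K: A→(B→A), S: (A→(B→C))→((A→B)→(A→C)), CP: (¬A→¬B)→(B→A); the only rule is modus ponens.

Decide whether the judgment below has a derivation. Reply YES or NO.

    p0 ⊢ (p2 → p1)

Truth-table refutation:
  v=000: Γ:[p0=F] Δ:[(p2 → p1)=T] refutes=False
  v=001: Γ:[p0=F] Δ:[(p2 → p1)=F] refutes=False
  v=010: Γ:[p0=F] Δ:[(p2 → p1)=T] refutes=False
  v=011: Γ:[p0=F] Δ:[(p2 → p1)=T] refutes=False
  v=100: Γ:[p0=T] Δ:[(p2 → p1)=T] refutes=False
  v=101: Γ:[p0=T] Δ:[(p2 → p1)=F] refutes=True  ← countermodel

Result: NO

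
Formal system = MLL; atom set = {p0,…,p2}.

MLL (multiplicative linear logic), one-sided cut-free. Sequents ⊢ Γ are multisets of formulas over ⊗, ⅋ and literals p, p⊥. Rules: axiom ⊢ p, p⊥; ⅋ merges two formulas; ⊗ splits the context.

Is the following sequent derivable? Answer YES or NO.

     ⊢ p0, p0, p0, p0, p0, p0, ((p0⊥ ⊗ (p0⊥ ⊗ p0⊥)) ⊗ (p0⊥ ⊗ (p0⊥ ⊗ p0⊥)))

Derivation (root first):
[⊗]  ⊢ p0, p0, p0, p0, p0, p0, ((p0⊥ ⊗ (p0⊥ ⊗ p0⊥)) ⊗ (p0⊥ ⊗ (p0⊥ ⊗ p0⊥)))
  [⊗]  ⊢ p0, p0, p0, (p0⊥ ⊗ (p0⊥ ⊗ p0⊥))
    [Ax]  ⊢ p0, p0⊥
    [⊗]  ⊢ p0, p0, (p0⊥ ⊗ p0⊥)
      [Ax]  ⊢ p0, p0⊥
      [Ax]  ⊢ p0, p0⊥
  [⊗]  ⊢ p0, p0, p0, (p0⊥ ⊗ (p0⊥ ⊗ p0⊥))
    [Ax]  ⊢ p0, p0⊥
    [⊗]  ⊢ p0, p0, (p0⊥ ⊗ p0⊥)
      [Ax]  ⊢ p0, p0⊥
      [Ax]  ⊢ p0, p0⊥

Result: YES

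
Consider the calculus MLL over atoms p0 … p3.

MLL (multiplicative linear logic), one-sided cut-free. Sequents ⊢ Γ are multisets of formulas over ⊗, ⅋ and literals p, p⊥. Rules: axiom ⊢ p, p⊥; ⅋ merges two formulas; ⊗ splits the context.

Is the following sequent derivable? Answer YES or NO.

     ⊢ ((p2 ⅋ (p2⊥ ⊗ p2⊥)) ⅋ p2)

Derivation (root first):
[⅋]  ⊢ ((p2 ⅋ (p2⊥ ⊗ p2⊥)) ⅋ p2)
  [⅋]  ⊢ p2, (p2 ⅋ (p2⊥ ⊗ p2⊥))
    [⊗]  ⊢ p2, p2, (p2⊥ ⊗ p2⊥)
      [Ax]  ⊢ p2, p2⊥
      [Ax]  ⊢ p2, p2⊥

Result: YES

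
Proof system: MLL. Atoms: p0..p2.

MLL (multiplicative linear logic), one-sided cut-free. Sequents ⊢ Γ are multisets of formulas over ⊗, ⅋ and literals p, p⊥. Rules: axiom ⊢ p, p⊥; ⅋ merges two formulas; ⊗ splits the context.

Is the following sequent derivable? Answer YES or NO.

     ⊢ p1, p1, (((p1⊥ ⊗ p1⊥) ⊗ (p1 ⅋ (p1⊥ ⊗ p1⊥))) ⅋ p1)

Derivation trace:
[⅋]  ⊢ p1, p1, (((p1⊥ ⊗ p1⊥) ⊗ (p1 ⅋ (p1⊥ ⊗ p1⊥))) ⅋ p1)
  [⊗]  ⊢ p1, p1, p1, ((p1⊥ ⊗ p1⊥) ⊗ (p1 ⅋ (p1⊥ ⊗ p1⊥)))
    [⊗]  ⊢ p1, p1, (p1⊥ ⊗ p1⊥)
      [Ax]  ⊢ p1, p1⊥
      [Ax]  ⊢ p1, p1⊥
    [⅋]  ⊢ p1, (p1 ⅋ (p1⊥ ⊗ p1⊥))
      [⊗]  ⊢ p1, p1, (p1⊥ ⊗ p1⊥)
        [Ax]  ⊢ p1, p1⊥
        [Ax]  ⊢ p1, p1⊥

Result: YES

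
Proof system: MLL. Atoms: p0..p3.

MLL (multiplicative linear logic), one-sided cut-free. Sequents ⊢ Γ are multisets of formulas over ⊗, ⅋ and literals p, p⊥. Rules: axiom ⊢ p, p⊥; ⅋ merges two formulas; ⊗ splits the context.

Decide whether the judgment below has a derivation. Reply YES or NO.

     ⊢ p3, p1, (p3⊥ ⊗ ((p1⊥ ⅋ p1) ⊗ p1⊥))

Derivation (root first):
[⊗]  ⊢ p3, p1, (p3⊥ ⊗ ((p1⊥ ⅋ p1) ⊗ p1⊥))
  [Ax]  ⊢ p3, p3⊥
  [⊗]  ⊢ p1, ((p1⊥ ⅋ p1) ⊗ p1⊥)
    [⅋]  ⊢ (p1⊥ ⅋ p1)
      [Ax]  ⊢ p1, p1⊥
    [Ax]  ⊢ p1, p1⊥

Result: YES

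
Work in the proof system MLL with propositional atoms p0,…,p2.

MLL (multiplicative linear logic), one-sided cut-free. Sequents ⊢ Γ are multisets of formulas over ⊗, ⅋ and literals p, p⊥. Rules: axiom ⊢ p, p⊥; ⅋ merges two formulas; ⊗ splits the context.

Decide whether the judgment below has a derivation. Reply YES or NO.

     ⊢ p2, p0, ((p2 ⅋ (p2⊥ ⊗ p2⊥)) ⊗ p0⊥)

Derivation trace:
[⊗]  ⊢ p2, p0, ((p2 ⅋ (p2⊥ ⊗ p2⊥)) ⊗ p0⊥)
  [⅋]  ⊢ p2, (p2 ⅋ (p2⊥ ⊗ p2⊥))
    [⊗]  ⊢ p2, p2, (p2⊥ ⊗ p2⊥)
      [Ax]  ⊢ p2, p2⊥
      [Ax]  ⊢ p2, p2⊥
  [Ax]  ⊢ p0, p0⊥

Result: YES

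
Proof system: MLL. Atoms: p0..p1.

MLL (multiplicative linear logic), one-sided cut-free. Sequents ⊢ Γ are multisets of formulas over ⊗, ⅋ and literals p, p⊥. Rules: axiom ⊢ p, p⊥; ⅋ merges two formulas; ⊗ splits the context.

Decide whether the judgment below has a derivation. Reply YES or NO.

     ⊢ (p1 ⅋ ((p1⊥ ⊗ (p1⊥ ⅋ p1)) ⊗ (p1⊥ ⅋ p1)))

Derivation (root first):
[⅋]  ⊢ (p1 ⅋ ((p1⊥ ⊗ (p1⊥ ⅋ p1)) ⊗ (p1⊥ ⅋ p1)))
  [⊗]  ⊢ p1, ((p1⊥ ⊗ (p1⊥ ⅋ p1)) ⊗ (p1⊥ ⅋ p1))
    [⊗]  ⊢ p1, (p1⊥ ⊗ (p1⊥ ⅋ p1))
      [Ax]  ⊢ p1, p1⊥
      [⅋]  ⊢ (p1⊥ ⅋ p1)
        [Ax]  ⊢ p1, p1⊥
    [⅋]  ⊢ (p1⊥ ⅋ p1)
      [Ax]  ⊢ p1, p1⊥

Result: YES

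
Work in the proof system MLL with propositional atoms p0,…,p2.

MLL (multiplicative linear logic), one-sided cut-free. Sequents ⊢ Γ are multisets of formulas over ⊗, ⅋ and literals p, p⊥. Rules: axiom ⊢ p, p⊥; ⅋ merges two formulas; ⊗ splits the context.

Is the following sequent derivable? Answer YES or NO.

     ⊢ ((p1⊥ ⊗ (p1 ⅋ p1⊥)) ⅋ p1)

Derivation (root first):
[⅋]  ⊢ ((p1⊥ ⊗ (p1 ⅋ p1⊥)) ⅋ p1)
  [⊗]  ⊢ p1, (p1⊥ ⊗ (p1 ⅋ p1⊥))
    [Ax]  ⊢ p1, p1⊥
    [⅋]  ⊢ (p1 ⅋ p1⊥)
      [Ax]  ⊢ p1, p1⊥

Result: YES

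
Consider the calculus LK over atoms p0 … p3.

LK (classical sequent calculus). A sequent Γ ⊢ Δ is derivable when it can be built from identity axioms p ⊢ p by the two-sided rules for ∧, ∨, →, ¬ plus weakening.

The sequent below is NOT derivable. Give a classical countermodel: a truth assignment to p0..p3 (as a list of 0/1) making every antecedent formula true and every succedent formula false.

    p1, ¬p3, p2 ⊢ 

Enumerate valuations to refute Γ ⊢ Δ:
  v=0000: Γ:[p1=F, ¬p3=T, p2=F] Δ:[] refutes=False
  v=0001: Γ:[p1=F, ¬p3=F, p2=F] Δ:[] refutes=False
  v=0010: Γ:[p1=F, ¬p3=T, p2=T] Δ:[] refutes=False
  v=0011: Γ:[p1=F, ¬p3=F, p2=T] Δ:[] refutes=False
  v=0100: Γ:[p1=T, ¬p3=T, p2=F] Δ:[] refutes=False
  v=0101: Γ:[p1=T, ¬p3=F, p2=F] Δ:[] refutes=False
  v=0110: Γ:[p1=T, ¬p3=T, p2=T] Δ:[] refutes=True  ← countermodel

Result: [0, 1, 1, 0]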